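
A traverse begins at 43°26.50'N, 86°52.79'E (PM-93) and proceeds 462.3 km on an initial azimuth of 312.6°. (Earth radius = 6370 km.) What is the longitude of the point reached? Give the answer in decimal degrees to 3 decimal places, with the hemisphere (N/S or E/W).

PM-93: φ = +43.44167°, λ = +86.87983°
δ = d/R = 462.3/6370 = 0.072575 rad
φ₂ = arcsin(sin φ₁ cos δ + cos φ₁ sin δ cos θ)
   = arcsin(0.68762·0.99737 + 0.72607·0.07251·0.67688) = 46.17367°
λ₂ = λ₁ + atan2(sin θ sin δ cos φ₁, cos δ − sin φ₁ sin φ₂) = 82.45917°

82.459°E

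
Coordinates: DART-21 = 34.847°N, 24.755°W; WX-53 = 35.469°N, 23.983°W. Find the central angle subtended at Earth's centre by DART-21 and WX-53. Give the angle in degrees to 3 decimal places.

0.886°

Δφ = 0.6220°,  Δλ = 0.7720°
a = sin²(Δφ/2) + cos φ₁ cos φ₂ sin²(Δλ/2) = 0.000060
c = 2·arcsin(√a) = 0.015466 rad = 0.8861°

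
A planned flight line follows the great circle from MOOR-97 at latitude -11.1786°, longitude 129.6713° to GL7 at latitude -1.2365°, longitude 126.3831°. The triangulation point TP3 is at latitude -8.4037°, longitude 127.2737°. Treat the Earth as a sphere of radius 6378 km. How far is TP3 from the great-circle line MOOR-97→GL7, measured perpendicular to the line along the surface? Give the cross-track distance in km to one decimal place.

153.3 km

δ₁₃ = central angle MOOR-97→TP3 = 0.063605 rad  (haversine)
θ₁₃ = bearing MOOR-97→TP3 = 319.377°,  θ₁₂ = bearing MOOR-97→GL7 = 341.595°
dₓₜ = R·arcsin(sin δ₁₃ · sin(θ₁₃ − θ₁₂)) = 6378·arcsin(0.06356·sin(-22.218°)) = -153.312 km
|dₓₜ| = 153.312 km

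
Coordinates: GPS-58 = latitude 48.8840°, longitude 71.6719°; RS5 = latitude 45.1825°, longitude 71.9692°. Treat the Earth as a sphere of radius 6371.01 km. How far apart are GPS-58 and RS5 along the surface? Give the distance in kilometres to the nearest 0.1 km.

Δφ = -3.7015°,  Δλ = 0.2973°
a = sin²(Δφ/2) + cos φ₁ cos φ₂ sin²(Δλ/2) = 0.001046
c = 2·arcsin(√a) = 0.064700 rad = 3.7070°
d = R·c = 6371.01 × 0.064700 = 412.2 km

412.2 km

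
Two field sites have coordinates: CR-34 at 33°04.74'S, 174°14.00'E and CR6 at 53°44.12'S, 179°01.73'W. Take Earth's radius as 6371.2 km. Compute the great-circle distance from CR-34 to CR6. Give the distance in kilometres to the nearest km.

2358 km

CR-34: φ = -33.07900°, λ = +174.23333°
CR6: φ = -53.73533°, λ = -179.02883°
Δφ = -20.6563°,  Δλ = 6.7378°
a = sin²(Δφ/2) + cos φ₁ cos φ₂ sin²(Δλ/2) = 0.033855
c = 2·arcsin(√a) = 0.370103 rad = 21.2054°
d = R·c = 6371.2 × 0.370103 = 2358.0 km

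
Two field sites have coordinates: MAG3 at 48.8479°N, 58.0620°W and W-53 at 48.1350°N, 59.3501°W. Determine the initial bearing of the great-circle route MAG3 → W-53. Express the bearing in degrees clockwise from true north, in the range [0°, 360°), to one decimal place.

Δλ = -1.2881°
y = sin Δλ · cos φ₂ = -0.015002
x = cos φ₁ sin φ₂ − sin φ₁ cos φ₂ cos Δλ = -0.012315
θ = atan2(y, x) = -129.3817° → 230.6183° (mod 360°)

230.6°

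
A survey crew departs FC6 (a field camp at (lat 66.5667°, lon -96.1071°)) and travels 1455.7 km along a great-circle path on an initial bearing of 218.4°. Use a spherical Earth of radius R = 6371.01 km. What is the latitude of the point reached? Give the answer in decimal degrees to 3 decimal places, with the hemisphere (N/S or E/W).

55.395°N

δ = d/R = 1455.7/6371.01 = 0.228488 rad
φ₂ = arcsin(sin φ₁ cos δ + cos φ₁ sin δ cos θ)
   = arcsin(0.91752·0.97401 + 0.39768·0.22651·-0.78369) = 55.39477°
λ₂ = λ₁ + atan2(sin θ sin δ cos φ₁, cos δ − sin φ₁ sin φ₂) = -110.45060°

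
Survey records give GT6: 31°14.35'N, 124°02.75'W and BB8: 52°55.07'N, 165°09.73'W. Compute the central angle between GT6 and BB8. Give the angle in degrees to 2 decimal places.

GT6: φ = +31.23917°, λ = -124.04583°
BB8: φ = +52.91783°, λ = -165.16217°
Δφ = 21.6787°,  Δλ = -41.1163°
a = sin²(Δφ/2) + cos φ₁ cos φ₂ sin²(Δλ/2) = 0.098937
c = 2·arcsin(√a) = 0.639949 rad = 36.6664°

36.67°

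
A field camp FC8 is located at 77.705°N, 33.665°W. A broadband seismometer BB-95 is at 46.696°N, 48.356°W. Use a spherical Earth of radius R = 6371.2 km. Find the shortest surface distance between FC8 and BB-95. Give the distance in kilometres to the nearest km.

3507 km

Δφ = -31.0090°,  Δλ = -14.6910°
a = sin²(Δφ/2) + cos φ₁ cos φ₂ sin²(Δλ/2) = 0.073844
c = 2·arcsin(√a) = 0.550407 rad = 31.5360°
d = R·c = 6371.2 × 0.550407 = 3506.8 km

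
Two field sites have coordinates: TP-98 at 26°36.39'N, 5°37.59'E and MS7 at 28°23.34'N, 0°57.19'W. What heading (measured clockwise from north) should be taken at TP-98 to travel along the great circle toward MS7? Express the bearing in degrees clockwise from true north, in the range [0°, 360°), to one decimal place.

288.5°

TP-98: φ = +26.60650°, λ = +5.62650°
MS7: φ = +28.38900°, λ = -0.95317°
Δλ = -6.5797°
y = sin Δλ · cos φ₂ = -0.100805
x = cos φ₁ sin φ₂ − sin φ₁ cos φ₂ cos Δλ = 0.033701
θ = atan2(y, x) = -71.5144° → 288.4856° (mod 360°)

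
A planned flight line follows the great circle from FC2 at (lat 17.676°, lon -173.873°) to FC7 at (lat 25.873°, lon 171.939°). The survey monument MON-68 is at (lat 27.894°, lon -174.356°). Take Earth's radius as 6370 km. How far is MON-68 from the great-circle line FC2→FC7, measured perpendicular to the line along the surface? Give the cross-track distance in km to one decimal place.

δ₁₃ = central angle FC2→MON-68 = 0.178506 rad  (haversine)
θ₁₃ = bearing FC2→MON-68 = 357.595°,  θ₁₂ = bearing FC2→FC7 = 304.383°
dₓₜ = R·arcsin(sin δ₁₃ · sin(θ₁₃ − θ₁₂)) = 6370·arcsin(0.17756·sin(53.212°)) = 908.891 km
|dₓₜ| = 908.891 km

908.9 km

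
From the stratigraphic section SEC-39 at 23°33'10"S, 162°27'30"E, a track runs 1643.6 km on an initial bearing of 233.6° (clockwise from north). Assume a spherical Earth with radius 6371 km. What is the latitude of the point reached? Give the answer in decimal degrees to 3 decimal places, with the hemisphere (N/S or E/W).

31.679°S

SEC-39: φ = -23.55278°, λ = +162.45833°
δ = d/R = 1643.6/6371 = 0.257981 rad
φ₂ = arcsin(sin φ₁ cos δ + cos φ₁ sin δ cos θ)
   = arcsin(-0.39959·0.96691 + 0.91669·0.25513·-0.59342) = -31.67873°
λ₂ = λ₁ + atan2(sin θ sin δ cos φ₁, cos δ − sin φ₁ sin φ₂) = 148.49476°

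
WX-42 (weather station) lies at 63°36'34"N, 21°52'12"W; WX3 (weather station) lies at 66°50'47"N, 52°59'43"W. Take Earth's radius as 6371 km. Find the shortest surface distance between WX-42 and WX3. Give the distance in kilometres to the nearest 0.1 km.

1477.1 km

WX-42: φ = +63.60944°, λ = -21.87000°
WX3: φ = +66.84639°, λ = -52.99528°
Δφ = 3.2369°,  Δλ = -31.1253°
a = sin²(Δφ/2) + cos φ₁ cos φ₂ sin²(Δλ/2) = 0.013378
c = 2·arcsin(√a) = 0.231844 rad = 13.2837°
d = R·c = 6371 × 0.231844 = 1477.1 km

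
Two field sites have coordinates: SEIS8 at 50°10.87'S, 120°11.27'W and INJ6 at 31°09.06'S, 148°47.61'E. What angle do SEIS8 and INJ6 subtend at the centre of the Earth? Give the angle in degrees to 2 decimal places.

SEIS8: φ = -50.18117°, λ = -120.18783°
INJ6: φ = -31.15100°, λ = +148.79350°
Δφ = 19.0302°,  Δλ = -91.0187°
a = sin²(Δφ/2) + cos φ₁ cos φ₂ sin²(Δλ/2) = 0.306211
c = 2·arcsin(√a) = 1.172794 rad = 67.1961°

67.20°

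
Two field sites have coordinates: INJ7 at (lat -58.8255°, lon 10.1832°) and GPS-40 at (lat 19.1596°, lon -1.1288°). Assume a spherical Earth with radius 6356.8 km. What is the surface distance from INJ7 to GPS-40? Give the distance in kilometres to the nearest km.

8714 km

Δφ = 77.9851°,  Δλ = -11.3120°
a = sin²(Δφ/2) + cos φ₁ cos φ₂ sin²(Δλ/2) = 0.400666
c = 2·arcsin(√a) = 1.370799 rad = 78.5410°
d = R·c = 6356.8 × 1.370799 = 8713.9 km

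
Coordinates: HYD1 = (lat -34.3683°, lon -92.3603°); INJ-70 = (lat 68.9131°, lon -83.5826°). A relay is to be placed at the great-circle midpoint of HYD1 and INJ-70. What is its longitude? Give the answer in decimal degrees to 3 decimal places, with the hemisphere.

89.699°W

Bx = cos φ₂ cos Δλ = 0.355570,  By = cos φ₂ sin Δλ = 0.054903
φₘ = atan2(sin φ₁ + sin φ₂, √((cos φ₁ + Bx)² + By²)) = 17.31276°
λₘ = λ₁ + atan2(By, cos φ₁ + Bx) = -89.69859°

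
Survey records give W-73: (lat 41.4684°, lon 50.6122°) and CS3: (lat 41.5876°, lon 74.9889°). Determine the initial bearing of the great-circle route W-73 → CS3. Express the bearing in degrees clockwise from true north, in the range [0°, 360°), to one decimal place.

81.5°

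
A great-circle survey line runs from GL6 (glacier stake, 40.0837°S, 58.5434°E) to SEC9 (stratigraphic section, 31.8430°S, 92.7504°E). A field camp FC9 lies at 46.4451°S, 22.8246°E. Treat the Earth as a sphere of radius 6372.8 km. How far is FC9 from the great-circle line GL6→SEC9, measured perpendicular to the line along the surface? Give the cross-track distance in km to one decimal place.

δ₁₃ = central angle GL6→FC9 = 0.463097 rad  (haversine)
θ₁₃ = bearing GL6→FC9 = 244.224°,  θ₁₂ = bearing GL6→SEC9 = 84.176°
dₓₜ = R·arcsin(sin δ₁₃ · sin(θ₁₃ − θ₁₂)) = 6372.8·arcsin(0.44672·sin(160.047°)) = 975.278 km
|dₓₜ| = 975.278 km

975.3 km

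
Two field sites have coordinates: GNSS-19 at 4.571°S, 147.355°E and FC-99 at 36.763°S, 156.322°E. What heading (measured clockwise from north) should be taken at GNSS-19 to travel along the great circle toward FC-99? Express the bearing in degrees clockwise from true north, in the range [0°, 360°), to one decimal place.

166.8°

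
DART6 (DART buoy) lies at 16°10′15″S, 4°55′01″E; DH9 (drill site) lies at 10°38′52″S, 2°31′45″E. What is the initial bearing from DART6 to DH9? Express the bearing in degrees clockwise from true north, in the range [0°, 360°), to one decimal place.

336.9°

DART6: φ = -16.17083°, λ = +4.91694°
DH9: φ = -10.64778°, λ = +2.52917°
Δλ = -2.3878°
y = sin Δλ · cos φ₂ = -0.040945
x = cos φ₁ sin φ₂ − sin φ₁ cos φ₂ cos Δλ = 0.096009
θ = atan2(y, x) = -23.0970° → 336.9030° (mod 360°)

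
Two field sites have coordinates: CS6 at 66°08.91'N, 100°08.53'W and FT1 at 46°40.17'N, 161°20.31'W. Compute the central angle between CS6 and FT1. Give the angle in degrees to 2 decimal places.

CS6: φ = +66.14850°, λ = -100.14217°
FT1: φ = +46.66950°, λ = -161.33850°
Δφ = -19.4790°,  Δλ = -61.1963°
a = sin²(Δφ/2) + cos φ₁ cos φ₂ sin²(Δλ/2) = 0.100512
c = 2·arcsin(√a) = 0.645205 rad = 36.9675°

36.97°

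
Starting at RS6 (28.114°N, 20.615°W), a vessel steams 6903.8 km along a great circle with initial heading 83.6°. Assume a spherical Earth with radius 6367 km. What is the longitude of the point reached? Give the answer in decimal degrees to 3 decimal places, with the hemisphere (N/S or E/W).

46.771°E

δ = d/R = 6903.8/6367 = 1.084310 rad
φ₂ = arcsin(sin φ₁ cos δ + cos φ₁ sin δ cos θ)
   = arcsin(0.47123·0.46752 + 0.88201·0.88398·0.11147) = 17.89177°
λ₂ = λ₁ + atan2(sin θ sin δ cos φ₁, cos δ − sin φ₁ sin φ₂) = 46.77082°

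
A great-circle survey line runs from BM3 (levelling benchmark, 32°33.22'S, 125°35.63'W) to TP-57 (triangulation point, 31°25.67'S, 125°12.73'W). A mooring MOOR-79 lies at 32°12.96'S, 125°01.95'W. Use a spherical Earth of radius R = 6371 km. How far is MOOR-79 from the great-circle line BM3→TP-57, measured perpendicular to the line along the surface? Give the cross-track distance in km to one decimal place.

40.3 km

BM3: φ = -32.55367°, λ = -125.59383°
TP-57: φ = -31.42783°, λ = -125.21217°
MOOR-79: φ = -32.21600°, λ = -125.03250°
δ₁₃ = central angle BM3→MOOR-79 = 0.010158 rad  (haversine)
θ₁₃ = bearing BM3→MOOR-79 = 54.687°,  θ₁₂ = bearing BM3→TP-57 = 16.143°
dₓₜ = R·arcsin(sin δ₁₃ · sin(θ₁₃ − θ₁₂)) = 6371·arcsin(0.01016·sin(38.544°)) = 40.325 km
|dₓₜ| = 40.325 km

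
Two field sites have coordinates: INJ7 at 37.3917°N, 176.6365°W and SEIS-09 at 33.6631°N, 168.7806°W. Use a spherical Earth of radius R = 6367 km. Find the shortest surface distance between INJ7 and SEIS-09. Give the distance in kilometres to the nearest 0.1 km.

Δφ = -3.7286°,  Δλ = 7.8559°
a = sin²(Δφ/2) + cos φ₁ cos φ₂ sin²(Δλ/2) = 0.004161
c = 2·arcsin(√a) = 0.129107 rad = 7.3973°
d = R·c = 6367 × 0.129107 = 822.0 km

822.0 km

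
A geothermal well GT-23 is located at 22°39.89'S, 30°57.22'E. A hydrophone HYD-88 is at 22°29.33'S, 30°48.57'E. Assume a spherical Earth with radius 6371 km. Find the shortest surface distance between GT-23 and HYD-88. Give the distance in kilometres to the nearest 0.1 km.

GT-23: φ = -22.66483°, λ = +30.95367°
HYD-88: φ = -22.48883°, λ = +30.80950°
Δφ = 0.1760°,  Δλ = -0.1442°
a = sin²(Δφ/2) + cos φ₁ cos φ₂ sin²(Δλ/2) = 0.000004
c = 2·arcsin(√a) = 0.003851 rad = 0.2207°
d = R·c = 6371 × 0.003851 = 24.5 km

24.5 km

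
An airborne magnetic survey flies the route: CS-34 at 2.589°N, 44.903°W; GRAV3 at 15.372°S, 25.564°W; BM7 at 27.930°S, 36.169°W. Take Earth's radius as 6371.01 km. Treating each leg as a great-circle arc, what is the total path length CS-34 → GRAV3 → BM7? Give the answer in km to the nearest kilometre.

CS-34→GRAV3: c = 0.458050 rad, d = 2918.24 km
GRAV3→BM7: c = 0.278295 rad, d = 1773.02 km
Total = 2918.24 + 1773.02 = 4691.26 km

4691 km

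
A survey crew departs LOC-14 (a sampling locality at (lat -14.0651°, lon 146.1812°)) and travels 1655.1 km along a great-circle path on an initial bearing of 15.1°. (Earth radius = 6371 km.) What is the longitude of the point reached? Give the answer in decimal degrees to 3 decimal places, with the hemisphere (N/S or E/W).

150.018°E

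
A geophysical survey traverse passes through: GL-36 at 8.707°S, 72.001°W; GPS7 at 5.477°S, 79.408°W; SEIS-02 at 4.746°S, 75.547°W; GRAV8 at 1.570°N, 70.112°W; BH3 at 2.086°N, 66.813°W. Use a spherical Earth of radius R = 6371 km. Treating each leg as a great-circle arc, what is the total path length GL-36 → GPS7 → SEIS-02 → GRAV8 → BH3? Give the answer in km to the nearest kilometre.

GL-36→GPS7: c = 0.140110 rad, d = 892.64 km
GPS7→SEIS-02: c = 0.068320 rad, d = 435.27 km
SEIS-02→GRAV8: c = 0.145375 rad, d = 926.18 km
GRAV8→BH3: c = 0.058249 rad, d = 371.11 km
Total = 892.64 + 435.27 + 926.18 + 371.11 = 2625.20 km

2625 km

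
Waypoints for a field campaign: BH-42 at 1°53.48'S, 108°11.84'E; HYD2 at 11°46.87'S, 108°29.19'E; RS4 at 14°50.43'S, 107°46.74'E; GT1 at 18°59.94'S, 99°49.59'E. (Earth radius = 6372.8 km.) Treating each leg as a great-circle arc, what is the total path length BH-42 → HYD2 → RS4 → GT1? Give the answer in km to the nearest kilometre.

2413 km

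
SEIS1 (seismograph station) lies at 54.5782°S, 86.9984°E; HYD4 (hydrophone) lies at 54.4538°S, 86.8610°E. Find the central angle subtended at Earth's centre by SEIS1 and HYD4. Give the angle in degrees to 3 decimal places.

0.148°

Δφ = 0.1244°,  Δλ = -0.1374°
a = sin²(Δφ/2) + cos φ₁ cos φ₂ sin²(Δλ/2) = 0.000002
c = 2·arcsin(√a) = 0.002579 rad = 0.1478°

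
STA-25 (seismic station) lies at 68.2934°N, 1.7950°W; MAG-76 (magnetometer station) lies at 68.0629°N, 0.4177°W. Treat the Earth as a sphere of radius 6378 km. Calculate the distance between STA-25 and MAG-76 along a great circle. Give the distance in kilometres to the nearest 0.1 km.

62.5 km

Δφ = -0.2305°,  Δλ = 1.3773°
a = sin²(Δφ/2) + cos φ₁ cos φ₂ sin²(Δλ/2) = 0.000024
c = 2·arcsin(√a) = 0.009799 rad = 0.5615°
d = R·c = 6378 × 0.009799 = 62.5 km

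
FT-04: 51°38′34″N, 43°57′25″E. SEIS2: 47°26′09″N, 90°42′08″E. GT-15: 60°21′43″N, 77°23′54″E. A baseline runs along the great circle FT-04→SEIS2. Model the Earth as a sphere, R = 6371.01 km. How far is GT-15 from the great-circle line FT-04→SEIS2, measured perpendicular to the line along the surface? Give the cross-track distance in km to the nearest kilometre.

1031 km

FT-04: φ = +51.64278°, λ = +43.95694°
SEIS2: φ = +47.43583°, λ = +90.70222°
GT-15: φ = +60.36194°, λ = +77.39833°
δ₁₃ = central angle FT-04→GT-15 = 0.355021 rad  (haversine)
θ₁₃ = bearing FT-04→GT-15 = 51.627°,  θ₁₂ = bearing FT-04→SEIS2 = 79.243°
dₓₜ = R·arcsin(sin δ₁₃ · sin(θ₁₃ − θ₁₂)) = 6371.01·arcsin(0.34761·sin(-27.616°)) = -1031.072 km
|dₓₜ| = 1031.072 km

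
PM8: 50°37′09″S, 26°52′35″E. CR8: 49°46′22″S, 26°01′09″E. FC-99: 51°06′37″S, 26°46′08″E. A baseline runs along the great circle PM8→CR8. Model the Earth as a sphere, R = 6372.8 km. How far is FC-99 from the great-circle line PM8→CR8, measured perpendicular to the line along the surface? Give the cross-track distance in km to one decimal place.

36.3 km

PM8: φ = -50.61917°, λ = +26.87639°
CR8: φ = -49.77278°, λ = +26.01917°
FC-99: φ = -51.11028°, λ = +26.76889°
δ₁₃ = central angle PM8→FC-99 = 0.008653 rad  (haversine)
θ₁₃ = bearing PM8→FC-99 = 187.824°,  θ₁₂ = bearing PM8→CR8 = 326.712°
dₓₜ = R·arcsin(sin δ₁₃ · sin(θ₁₃ − θ₁₂)) = 6372.8·arcsin(0.00865·sin(-138.888°)) = -36.258 km
|dₓₜ| = 36.258 km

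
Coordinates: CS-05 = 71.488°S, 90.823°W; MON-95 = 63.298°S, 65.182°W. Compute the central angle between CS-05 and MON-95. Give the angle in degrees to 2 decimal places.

12.64°

Δφ = 8.1900°,  Δλ = 25.6410°
a = sin²(Δφ/2) + cos φ₁ cos φ₂ sin²(Δλ/2) = 0.012124
c = 2·arcsin(√a) = 0.220668 rad = 12.6434°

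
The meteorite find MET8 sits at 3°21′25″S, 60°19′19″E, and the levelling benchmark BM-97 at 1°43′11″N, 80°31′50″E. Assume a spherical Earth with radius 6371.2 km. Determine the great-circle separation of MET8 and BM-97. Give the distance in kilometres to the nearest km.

2316 km

MET8: φ = -3.35694°, λ = +60.32194°
BM-97: φ = +1.71972°, λ = +80.53056°
Δφ = 5.0767°,  Δλ = 20.2086°
a = sin²(Δφ/2) + cos φ₁ cos φ₂ sin²(Δλ/2) = 0.032674
c = 2·arcsin(√a) = 0.363518 rad = 20.8281°
d = R·c = 6371.2 × 0.363518 = 2316.0 km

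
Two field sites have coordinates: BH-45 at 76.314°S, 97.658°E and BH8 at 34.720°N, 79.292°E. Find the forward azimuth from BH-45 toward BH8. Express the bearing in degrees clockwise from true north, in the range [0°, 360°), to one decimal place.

343.8°

Δλ = -18.3660°
y = sin Δλ · cos φ₂ = -0.258983
x = cos φ₁ sin φ₂ − sin φ₁ cos φ₂ cos Δλ = 0.892689
θ = atan2(y, x) = -16.1783° → 343.8217° (mod 360°)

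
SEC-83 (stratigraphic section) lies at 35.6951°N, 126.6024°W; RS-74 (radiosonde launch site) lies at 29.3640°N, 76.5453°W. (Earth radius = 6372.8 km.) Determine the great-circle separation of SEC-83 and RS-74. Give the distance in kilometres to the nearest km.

Δφ = -6.3311°,  Δλ = 50.0571°
a = sin²(Δφ/2) + cos φ₁ cos φ₂ sin²(Δλ/2) = 0.129736
c = 2·arcsin(√a) = 0.736940 rad = 42.2235°
d = R·c = 6372.8 × 0.736940 = 4696.4 km

4696 km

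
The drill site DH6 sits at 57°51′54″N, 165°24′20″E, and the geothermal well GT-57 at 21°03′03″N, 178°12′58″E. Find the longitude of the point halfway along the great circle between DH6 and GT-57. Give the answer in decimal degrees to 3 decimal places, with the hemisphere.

173.572°E

DH6: φ = +57.86500°, λ = +165.40556°
GT-57: φ = +21.05083°, λ = +178.21611°
Bx = cos φ₂ cos Δλ = 0.910032,  By = cos φ₂ sin Δλ = 0.206930
φₘ = atan2(sin φ₁ + sin φ₂, √((cos φ₁ + Bx)² + By²)) = 39.62076°
λₘ = λ₁ + atan2(By, cos φ₁ + Bx) = 173.57218°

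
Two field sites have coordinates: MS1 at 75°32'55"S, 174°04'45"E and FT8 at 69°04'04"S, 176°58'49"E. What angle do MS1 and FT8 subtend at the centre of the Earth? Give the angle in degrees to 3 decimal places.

MS1: φ = -75.54861°, λ = +174.07917°
FT8: φ = -69.06778°, λ = +176.98028°
Δφ = 6.4808°,  Δλ = 2.9011°
a = sin²(Δφ/2) + cos φ₁ cos φ₂ sin²(Δλ/2) = 0.003252
c = 2·arcsin(√a) = 0.114120 rad = 6.5386°

6.539°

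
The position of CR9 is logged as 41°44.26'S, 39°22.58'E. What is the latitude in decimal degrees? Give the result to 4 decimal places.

41.7377°S

41° + 44.26′/60 = 41 + 0.73767 = 41.7377°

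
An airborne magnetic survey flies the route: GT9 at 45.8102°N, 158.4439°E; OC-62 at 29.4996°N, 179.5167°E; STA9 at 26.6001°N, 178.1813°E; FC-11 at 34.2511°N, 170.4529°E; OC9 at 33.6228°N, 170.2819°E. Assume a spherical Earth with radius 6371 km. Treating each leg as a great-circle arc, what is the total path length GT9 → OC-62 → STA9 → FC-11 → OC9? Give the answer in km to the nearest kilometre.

GT9→OC-62: c = 0.404799 rad, d = 2578.97 km
OC-62→STA9: c = 0.054625 rad, d = 348.02 km
STA9→FC-11: c = 0.176956 rad, d = 1127.39 km
FC-11→OC9: c = 0.011242 rad, d = 71.62 km
Total = 2578.97 + 348.02 + 1127.39 + 71.62 = 4126.00 km

4126 km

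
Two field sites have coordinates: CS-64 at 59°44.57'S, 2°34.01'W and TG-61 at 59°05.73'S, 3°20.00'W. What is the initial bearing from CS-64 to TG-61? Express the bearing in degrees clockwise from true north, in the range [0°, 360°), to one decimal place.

328.6°

CS-64: φ = -59.74283°, λ = -2.56683°
TG-61: φ = -59.09550°, λ = -3.33333°
Δλ = -0.7665°
y = sin Δλ · cos φ₂ = -0.006871
x = cos φ₁ sin φ₂ − sin φ₁ cos φ₂ cos Δλ = 0.011258
θ = atan2(y, x) = -31.3956° → 328.6044° (mod 360°)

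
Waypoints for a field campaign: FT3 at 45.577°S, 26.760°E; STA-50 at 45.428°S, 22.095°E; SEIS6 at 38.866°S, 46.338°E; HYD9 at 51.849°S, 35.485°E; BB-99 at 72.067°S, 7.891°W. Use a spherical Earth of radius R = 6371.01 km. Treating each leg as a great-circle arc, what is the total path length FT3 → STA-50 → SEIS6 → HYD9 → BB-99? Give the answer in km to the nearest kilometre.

7218 km

FT3→STA-50: c = 0.057116 rad, d = 363.89 km
STA-50→SEIS6: c = 0.332407 rad, d = 2117.77 km
SEIS6→HYD9: c = 0.262155 rad, d = 1670.19 km
HYD9→BB-99: c = 0.481216 rad, d = 3065.83 km
Total = 363.89 + 2117.77 + 1670.19 + 3065.83 = 7217.68 km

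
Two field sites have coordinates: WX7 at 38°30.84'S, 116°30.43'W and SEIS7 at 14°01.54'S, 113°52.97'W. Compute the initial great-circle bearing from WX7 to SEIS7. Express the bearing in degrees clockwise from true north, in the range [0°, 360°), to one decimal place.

WX7: φ = -38.51400°, λ = -116.50717°
SEIS7: φ = -14.02567°, λ = -113.88283°
Δλ = 2.6243°
y = sin Δλ · cos φ₂ = 0.044422
x = cos φ₁ sin φ₂ − sin φ₁ cos φ₂ cos Δλ = 0.413874
θ = atan2(y, x) = 6.1263° → 6.1263° (mod 360°)

6.1°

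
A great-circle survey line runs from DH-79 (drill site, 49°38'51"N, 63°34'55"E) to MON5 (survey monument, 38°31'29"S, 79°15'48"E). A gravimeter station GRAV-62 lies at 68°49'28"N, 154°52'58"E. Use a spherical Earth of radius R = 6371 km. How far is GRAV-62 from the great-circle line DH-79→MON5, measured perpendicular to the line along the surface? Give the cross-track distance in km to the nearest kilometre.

3204 km

DH-79: φ = +49.64750°, λ = +63.58194°
MON5: φ = -38.52472°, λ = +79.26333°
GRAV-62: φ = +68.82444°, λ = +154.88278°
δ₁₃ = central angle DH-79→GRAV-62 = 0.787938 rad  (haversine)
θ₁₃ = bearing DH-79→GRAV-62 = 30.626°,  θ₁₂ = bearing DH-79→MON5 = 167.791°
dₓₜ = R·arcsin(sin δ₁₃ · sin(θ₁₃ − θ₁₂)) = 6371·arcsin(0.70890·sin(-137.165°)) = -3203.983 km
|dₓₜ| = 3203.983 km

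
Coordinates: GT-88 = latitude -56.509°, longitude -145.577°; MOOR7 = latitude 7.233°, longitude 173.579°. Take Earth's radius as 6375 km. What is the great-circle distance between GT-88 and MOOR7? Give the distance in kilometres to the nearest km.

8010 km

Δφ = 63.7420°,  Δλ = -40.8440°
a = sin²(Δφ/2) + cos φ₁ cos φ₂ sin²(Δλ/2) = 0.345443
c = 2·arcsin(√a) = 1.256534 rad = 71.9941°
d = R·c = 6375 × 1.256534 = 8010.4 km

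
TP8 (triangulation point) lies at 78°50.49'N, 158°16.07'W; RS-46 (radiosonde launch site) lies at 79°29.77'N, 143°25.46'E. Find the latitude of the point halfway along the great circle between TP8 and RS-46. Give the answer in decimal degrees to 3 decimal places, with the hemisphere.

TP8: φ = +78.84150°, λ = -158.26783°
RS-46: φ = +79.49617°, λ = +143.42433°
Bx = cos φ₂ cos Δλ = 0.095773,  By = cos φ₂ sin Δλ = -0.155117
φₘ = atan2(sin φ₁ + sin φ₂, √((cos φ₁ + Bx)² + By²)) = 80.51301°
λₘ = λ₁ + atan2(By, cos φ₁ + Bx) = 173.53255°

80.513°N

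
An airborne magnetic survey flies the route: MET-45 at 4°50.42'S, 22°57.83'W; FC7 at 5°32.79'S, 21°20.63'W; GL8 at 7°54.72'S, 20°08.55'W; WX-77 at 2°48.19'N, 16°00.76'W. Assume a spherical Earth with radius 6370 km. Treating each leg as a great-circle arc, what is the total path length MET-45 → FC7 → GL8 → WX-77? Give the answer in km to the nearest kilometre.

MET-45: φ = -4.84033°, λ = -22.96383°
FC7: φ = -5.54650°, λ = -21.34383°
GL8: φ = -7.91200°, λ = -20.14250°
WX-77: φ = +2.80317°, λ = -16.01267°
MET-45→FC7: c = 0.030737 rad, d = 195.80 km
FC7→GL8: c = 0.046239 rad, d = 294.54 km
GL8→WX-77: c = 0.200361 rad, d = 1276.30 km
Total = 195.80 + 294.54 + 1276.30 = 1766.64 km

1767 km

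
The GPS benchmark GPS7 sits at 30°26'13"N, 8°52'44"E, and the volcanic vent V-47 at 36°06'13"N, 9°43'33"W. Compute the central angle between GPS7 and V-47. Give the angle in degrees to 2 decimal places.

GPS7: φ = +30.43694°, λ = +8.87889°
V-47: φ = +36.10361°, λ = -9.72583°
Δφ = 5.6667°,  Δλ = -18.6047°
a = sin²(Δφ/2) + cos φ₁ cos φ₂ sin²(Δλ/2) = 0.020645
c = 2·arcsin(√a) = 0.288365 rad = 16.5221°

16.52°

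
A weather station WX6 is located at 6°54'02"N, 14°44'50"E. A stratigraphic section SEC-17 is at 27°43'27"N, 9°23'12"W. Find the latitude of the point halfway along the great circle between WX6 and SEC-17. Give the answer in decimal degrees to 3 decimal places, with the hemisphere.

17.678°N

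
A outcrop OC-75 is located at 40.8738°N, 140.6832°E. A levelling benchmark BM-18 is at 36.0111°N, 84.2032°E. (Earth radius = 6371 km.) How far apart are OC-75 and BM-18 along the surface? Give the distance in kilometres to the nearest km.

4863 km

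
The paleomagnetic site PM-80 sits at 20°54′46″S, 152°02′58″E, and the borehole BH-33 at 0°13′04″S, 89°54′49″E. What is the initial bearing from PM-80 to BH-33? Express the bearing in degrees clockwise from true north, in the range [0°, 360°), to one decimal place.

280.5°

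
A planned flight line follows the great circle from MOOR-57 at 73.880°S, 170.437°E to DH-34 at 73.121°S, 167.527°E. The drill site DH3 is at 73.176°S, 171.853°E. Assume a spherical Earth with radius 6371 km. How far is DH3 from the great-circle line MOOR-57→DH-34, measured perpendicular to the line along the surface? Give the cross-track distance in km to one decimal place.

88.5 km

δ₁₃ = central angle MOOR-57→DH3 = 0.014144 rad  (haversine)
θ₁₃ = bearing MOOR-57→DH3 = 30.377°,  θ₁₂ = bearing MOOR-57→DH-34 = 311.162°
dₓₜ = R·arcsin(sin δ₁₃ · sin(θ₁₃ − θ₁₂)) = 6371·arcsin(0.01414·sin(-280.785°)) = 88.520 km
|dₓₜ| = 88.520 km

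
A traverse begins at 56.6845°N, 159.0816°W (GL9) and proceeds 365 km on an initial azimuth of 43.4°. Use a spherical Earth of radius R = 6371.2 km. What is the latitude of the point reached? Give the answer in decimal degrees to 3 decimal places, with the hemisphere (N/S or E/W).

δ = d/R = 365/6371.2 = 0.057289 rad
φ₂ = arcsin(sin φ₁ cos δ + cos φ₁ sin δ cos θ)
   = arcsin(0.83566·0.99836 + 0.54925·0.05726·0.72657) = 58.99671°
λ₂ = λ₁ + atan2(sin θ sin δ cos φ₁, cos δ − sin φ₁ sin φ₂) = -154.70123°

58.997°N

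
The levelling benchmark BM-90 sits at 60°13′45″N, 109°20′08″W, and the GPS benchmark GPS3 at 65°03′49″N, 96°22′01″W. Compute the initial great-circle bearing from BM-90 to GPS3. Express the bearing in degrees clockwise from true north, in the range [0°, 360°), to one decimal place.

BM-90: φ = +60.22917°, λ = -109.33556°
GPS3: φ = +65.06361°, λ = -96.36694°
Δλ = 12.9686°
y = sin Δλ · cos φ₂ = 0.094617
x = cos φ₁ sin φ₂ − sin φ₁ cos φ₂ cos Δλ = 0.093612
θ = atan2(y, x) = 45.3060° → 45.3060° (mod 360°)

45.3°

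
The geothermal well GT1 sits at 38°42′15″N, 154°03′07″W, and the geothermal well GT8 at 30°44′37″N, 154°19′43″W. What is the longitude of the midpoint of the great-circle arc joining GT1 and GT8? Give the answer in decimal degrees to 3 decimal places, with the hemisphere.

GT1: φ = +38.70417°, λ = -154.05194°
GT8: φ = +30.74361°, λ = -154.32861°
Bx = cos φ₂ cos Δλ = 0.859453,  By = cos φ₂ sin Δλ = -0.004150
φₘ = atan2(sin φ₁ + sin φ₂, √((cos φ₁ + Bx)² + By²)) = 34.72397°
λₘ = λ₁ + atan2(By, cos φ₁ + Bx) = -154.19695°

154.197°W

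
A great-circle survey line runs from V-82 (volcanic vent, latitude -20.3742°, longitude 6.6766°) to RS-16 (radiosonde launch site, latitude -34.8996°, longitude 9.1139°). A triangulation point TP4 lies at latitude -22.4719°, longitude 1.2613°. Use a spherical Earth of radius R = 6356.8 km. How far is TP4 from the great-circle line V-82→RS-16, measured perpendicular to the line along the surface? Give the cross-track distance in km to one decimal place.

583.2 km

δ₁₃ = central angle V-82→TP4 = 0.095287 rad  (haversine)
θ₁₃ = bearing V-82→TP4 = 246.434°,  θ₁₂ = bearing V-82→RS-16 = 172.091°
dₓₜ = R·arcsin(sin δ₁₃ · sin(θ₁₃ − θ₁₂)) = 6356.8·arcsin(0.09514·sin(74.342°)) = 583.181 km
|dₓₜ| = 583.181 km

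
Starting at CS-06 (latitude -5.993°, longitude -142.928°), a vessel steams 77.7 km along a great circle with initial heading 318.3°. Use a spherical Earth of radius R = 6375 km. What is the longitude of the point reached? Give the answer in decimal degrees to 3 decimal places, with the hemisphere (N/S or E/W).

δ = d/R = 77.7/6375 = 0.012188 rad
φ₂ = arcsin(sin φ₁ cos δ + cos φ₁ sin δ cos θ)
   = arcsin(-0.10441·0.99993 + 0.99453·0.01219·0.74664) = -5.47141°
λ₂ = λ₁ + atan2(sin θ sin δ cos φ₁, cos δ − sin φ₁ sin φ₂) = -143.39467°

143.395°W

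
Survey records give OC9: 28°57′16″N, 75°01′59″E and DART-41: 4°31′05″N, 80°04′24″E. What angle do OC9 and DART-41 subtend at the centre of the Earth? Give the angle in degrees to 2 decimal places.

24.90°

OC9: φ = +28.95444°, λ = +75.03306°
DART-41: φ = +4.51806°, λ = +80.07333°
Δφ = -24.4364°,  Δλ = 5.0403°
a = sin²(Δφ/2) + cos φ₁ cos φ₂ sin²(Δλ/2) = 0.046476
c = 2·arcsin(√a) = 0.434577 rad = 24.8994°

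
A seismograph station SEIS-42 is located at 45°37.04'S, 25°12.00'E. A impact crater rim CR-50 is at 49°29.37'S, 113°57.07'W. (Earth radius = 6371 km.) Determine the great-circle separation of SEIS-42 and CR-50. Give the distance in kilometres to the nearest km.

SEIS-42: φ = -45.61733°, λ = +25.20000°
CR-50: φ = -49.48950°, λ = -113.95117°
Δφ = -3.8722°,  Δλ = -139.1512°
a = sin²(Δφ/2) + cos φ₁ cos φ₂ sin²(Δλ/2) = 0.400162
c = 2·arcsin(√a) = 1.369769 rad = 78.4820°
d = R·c = 6371 × 1.369769 = 8726.8 km

8727 km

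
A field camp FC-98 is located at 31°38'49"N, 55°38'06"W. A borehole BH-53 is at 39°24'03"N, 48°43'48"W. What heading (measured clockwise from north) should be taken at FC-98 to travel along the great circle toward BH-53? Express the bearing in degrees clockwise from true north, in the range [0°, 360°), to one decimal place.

FC-98: φ = +31.64694°, λ = -55.63500°
BH-53: φ = +39.40083°, λ = -48.73000°
Δλ = 6.9050°
y = sin Δλ · cos φ₂ = 0.092900
x = cos φ₁ sin φ₂ − sin φ₁ cos φ₂ cos Δλ = 0.137859
θ = atan2(y, x) = 33.9750° → 33.9750° (mod 360°)

34.0°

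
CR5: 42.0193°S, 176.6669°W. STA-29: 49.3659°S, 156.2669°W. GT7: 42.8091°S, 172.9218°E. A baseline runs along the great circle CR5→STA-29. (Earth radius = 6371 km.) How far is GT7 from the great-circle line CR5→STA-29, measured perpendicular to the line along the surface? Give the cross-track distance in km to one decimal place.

592.6 km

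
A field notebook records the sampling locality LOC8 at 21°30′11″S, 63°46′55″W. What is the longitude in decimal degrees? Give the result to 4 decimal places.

63° + 46′/60 + 55″/3600 = 63 + 0.76667 + 0.01528 = 63.7819°

63.7819°W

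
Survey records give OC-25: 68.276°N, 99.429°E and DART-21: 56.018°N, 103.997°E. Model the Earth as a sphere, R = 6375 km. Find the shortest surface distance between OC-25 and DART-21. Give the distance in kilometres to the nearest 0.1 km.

Δφ = -12.2580°,  Δλ = 4.5680°
a = sin²(Δφ/2) + cos φ₁ cos φ₂ sin²(Δλ/2) = 0.011728
c = 2·arcsin(√a) = 0.217016 rad = 12.4341°
d = R·c = 6375 × 0.217016 = 1383.5 km

1383.5 km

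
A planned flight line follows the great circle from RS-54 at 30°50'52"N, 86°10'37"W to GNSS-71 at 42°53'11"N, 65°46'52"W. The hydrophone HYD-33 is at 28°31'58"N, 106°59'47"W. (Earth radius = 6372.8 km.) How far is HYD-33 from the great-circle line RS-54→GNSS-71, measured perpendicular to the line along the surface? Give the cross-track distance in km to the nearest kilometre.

RS-54: φ = +30.84778°, λ = -86.17694°
GNSS-71: φ = +42.88639°, λ = -65.78111°
HYD-33: φ = +28.53278°, λ = -106.99639°
δ₁₃ = central angle RS-54→HYD-33 = 0.317770 rad  (haversine)
θ₁₃ = bearing RS-54→HYD-33 = 267.986°,  θ₁₂ = bearing RS-54→GNSS-71 = 47.728°
dₓₜ = R·arcsin(sin δ₁₃ · sin(θ₁₃ − θ₁₂)) = 6372.8·arcsin(0.31245·sin(220.258°)) = -1295.677 km
|dₓₜ| = 1295.677 km

1296 km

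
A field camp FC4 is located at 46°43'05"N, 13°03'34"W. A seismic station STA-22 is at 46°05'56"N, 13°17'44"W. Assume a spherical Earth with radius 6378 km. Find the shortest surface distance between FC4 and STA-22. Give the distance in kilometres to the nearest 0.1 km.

FC4: φ = +46.71806°, λ = -13.05944°
STA-22: φ = +46.09889°, λ = -13.29556°
Δφ = -0.6192°,  Δλ = -0.2361°
a = sin²(Δφ/2) + cos φ₁ cos φ₂ sin²(Δλ/2) = 0.000031
c = 2·arcsin(√a) = 0.011174 rad = 0.6402°
d = R·c = 6378 × 0.011174 = 71.3 km

71.3 km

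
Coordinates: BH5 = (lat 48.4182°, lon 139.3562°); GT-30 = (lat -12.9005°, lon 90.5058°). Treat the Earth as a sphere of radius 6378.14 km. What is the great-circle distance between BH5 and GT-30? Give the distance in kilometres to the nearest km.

8350 km

Δφ = -61.3187°,  Δλ = -48.8504°
a = sin²(Δφ/2) + cos φ₁ cos φ₂ sin²(Δλ/2) = 0.370649
c = 2·arcsin(√a) = 1.309118 rad = 75.0069°
d = R·c = 6378.14 × 1.309118 = 8349.7 km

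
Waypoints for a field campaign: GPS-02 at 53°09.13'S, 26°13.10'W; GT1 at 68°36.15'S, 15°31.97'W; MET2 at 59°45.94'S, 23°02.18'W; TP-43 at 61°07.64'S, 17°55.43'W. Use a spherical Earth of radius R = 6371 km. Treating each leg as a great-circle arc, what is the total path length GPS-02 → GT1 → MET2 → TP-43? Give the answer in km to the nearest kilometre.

GPS-02: φ = -53.15217°, λ = -26.21833°
GT1: φ = -68.60250°, λ = -15.53283°
MET2: φ = -59.76567°, λ = -23.03633°
TP-43: φ = -61.12733°, λ = -17.92383°
GPS-02→GT1: c = 0.283552 rad, d = 1806.51 km
GT1→MET2: c = 0.164156 rad, d = 1045.83 km
MET2→TP-43: c = 0.049999 rad, d = 318.54 km
Total = 1806.51 + 1045.83 + 318.54 = 3170.89 km

3171 km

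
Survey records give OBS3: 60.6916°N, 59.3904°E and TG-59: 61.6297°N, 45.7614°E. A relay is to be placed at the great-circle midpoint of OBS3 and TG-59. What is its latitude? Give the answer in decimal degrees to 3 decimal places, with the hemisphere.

61.332°N

Bx = cos φ₂ cos Δλ = 0.461788,  By = cos φ₂ sin Δλ = -0.111966
φₘ = atan2(sin φ₁ + sin φ₂, √((cos φ₁ + Bx)² + By²)) = 61.33192°
λₘ = λ₁ + atan2(By, cos φ₁ + Bx) = 52.67769°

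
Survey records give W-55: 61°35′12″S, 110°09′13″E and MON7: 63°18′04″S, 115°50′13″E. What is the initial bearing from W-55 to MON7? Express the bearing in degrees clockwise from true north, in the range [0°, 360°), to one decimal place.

125.6°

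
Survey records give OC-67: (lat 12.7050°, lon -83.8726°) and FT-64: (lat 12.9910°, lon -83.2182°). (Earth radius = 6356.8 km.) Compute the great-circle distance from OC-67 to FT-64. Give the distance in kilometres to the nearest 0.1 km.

77.6 km

Δφ = 0.2860°,  Δλ = 0.6544°
a = sin²(Δφ/2) + cos φ₁ cos φ₂ sin²(Δλ/2) = 0.000037
c = 2·arcsin(√a) = 0.012203 rad = 0.6992°
d = R·c = 6356.8 × 0.012203 = 77.6 km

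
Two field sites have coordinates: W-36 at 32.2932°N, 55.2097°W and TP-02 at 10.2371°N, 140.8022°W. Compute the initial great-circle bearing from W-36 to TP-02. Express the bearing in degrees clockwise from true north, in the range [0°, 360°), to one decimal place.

Δλ = -85.5925°
y = sin Δλ · cos φ₂ = -0.981171
x = cos φ₁ sin φ₂ − sin φ₁ cos φ₂ cos Δλ = 0.109829
θ = atan2(y, x) = -83.6131° → 276.3869° (mod 360°)

276.4°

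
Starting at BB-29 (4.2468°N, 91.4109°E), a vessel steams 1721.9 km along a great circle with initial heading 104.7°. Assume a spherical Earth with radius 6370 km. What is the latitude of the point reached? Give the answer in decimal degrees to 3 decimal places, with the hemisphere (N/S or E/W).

0.217°N

δ = d/R = 1721.9/6370 = 0.270314 rad
φ₂ = arcsin(sin φ₁ cos δ + cos φ₁ sin δ cos θ)
   = arcsin(0.07405·0.96369 + 0.99725·0.26703·-0.25376) = 0.21702°
λ₂ = λ₁ + atan2(sin θ sin δ cos φ₁, cos δ − sin φ₁ sin φ₂) = 106.37983°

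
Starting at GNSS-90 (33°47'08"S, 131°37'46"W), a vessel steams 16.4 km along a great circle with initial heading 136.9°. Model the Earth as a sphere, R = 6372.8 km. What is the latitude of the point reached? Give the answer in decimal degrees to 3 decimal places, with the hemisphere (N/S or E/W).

GNSS-90: φ = -33.78556°, λ = -131.62944°
δ = d/R = 16.4/6372.8 = 0.002573 rad
φ₂ = arcsin(sin φ₁ cos δ + cos φ₁ sin δ cos θ)
   = arcsin(-0.55609·1.00000 + 0.83112·0.00257·-0.73016) = -33.89316°
λ₂ = λ₁ + atan2(sin θ sin δ cos φ₁, cos δ − sin φ₁ sin φ₂) = -131.50807°

33.893°S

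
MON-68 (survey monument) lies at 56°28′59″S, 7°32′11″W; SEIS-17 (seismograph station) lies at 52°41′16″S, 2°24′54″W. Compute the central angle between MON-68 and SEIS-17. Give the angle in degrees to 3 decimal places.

MON-68: φ = -56.48306°, λ = -7.53639°
SEIS-17: φ = -52.68778°, λ = -2.41500°
Δφ = 3.7953°,  Δλ = 5.1214°
a = sin²(Δφ/2) + cos φ₁ cos φ₂ sin²(Δλ/2) = 0.001765
c = 2·arcsin(√a) = 0.084040 rad = 4.8151°

4.815°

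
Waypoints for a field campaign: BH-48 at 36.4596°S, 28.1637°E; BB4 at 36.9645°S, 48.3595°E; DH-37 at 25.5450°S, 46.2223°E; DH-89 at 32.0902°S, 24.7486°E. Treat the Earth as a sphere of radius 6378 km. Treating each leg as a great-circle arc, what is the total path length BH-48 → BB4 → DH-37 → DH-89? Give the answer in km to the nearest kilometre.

5300 km

BH-48→BB4: c = 0.282177 rad, d = 1799.72 km
BB4→DH-37: c = 0.201825 rad, d = 1287.24 km
DH-37→DH-89: c = 0.346926 rad, d = 2212.69 km
Total = 1799.72 + 1287.24 + 2212.69 = 5299.66 km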